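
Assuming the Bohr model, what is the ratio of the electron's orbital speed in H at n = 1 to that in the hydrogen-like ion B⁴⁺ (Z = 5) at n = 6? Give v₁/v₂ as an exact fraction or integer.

v ∝ Z^1 · n^-1
v₁/v₂ = (1/5)^1 · (1/6)^-1 = 6/5

6/5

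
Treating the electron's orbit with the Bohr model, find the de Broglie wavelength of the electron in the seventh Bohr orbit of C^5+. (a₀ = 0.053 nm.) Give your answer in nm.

0.39 nm

The Bohr quantisation condition is nλ = 2πr_n.
r_n = n²a₀/Z = 0.43 nm
λ = 2πr_n/n = 2π·0.43/7 = 0.39 nm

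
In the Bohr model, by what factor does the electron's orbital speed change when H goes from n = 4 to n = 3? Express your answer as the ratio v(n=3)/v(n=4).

v ∝ Z^1 · n^-1; with Z fixed, v ∝ n^-1.
v(n=3)/v(n=4) = (3/4)^-1 = 4/3

4/3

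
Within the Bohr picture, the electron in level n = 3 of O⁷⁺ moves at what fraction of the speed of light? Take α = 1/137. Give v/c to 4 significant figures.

0.01946

v_n = Zαc/n, so v/c = Zα/n = 8 × 0.007299 / 3 = 0.01946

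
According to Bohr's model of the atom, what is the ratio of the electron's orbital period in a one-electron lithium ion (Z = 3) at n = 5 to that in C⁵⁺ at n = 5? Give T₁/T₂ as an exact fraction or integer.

T ∝ Z^-2 · n^3
T₁/T₂ = (3/6)^-2 · (5/5)^3 = 4

4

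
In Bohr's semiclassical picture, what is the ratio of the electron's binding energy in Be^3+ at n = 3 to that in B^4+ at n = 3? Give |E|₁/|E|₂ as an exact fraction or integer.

16/25

|E| ∝ Z^2 · n^-2
|E|₁/|E|₂ = (4/5)^2 · (3/3)^-2 = 16/25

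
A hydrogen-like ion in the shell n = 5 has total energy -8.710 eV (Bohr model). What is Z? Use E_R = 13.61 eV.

4

E_n = −E_R Z²/n² ⇒ Z² = −E_n n²/E_R = 8.710 × 5² / 13.61 ≈ 16.00
Z = 4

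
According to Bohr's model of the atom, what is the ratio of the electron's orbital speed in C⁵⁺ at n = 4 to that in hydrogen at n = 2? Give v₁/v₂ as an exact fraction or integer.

3

v ∝ Z^1 · n^-1
v₁/v₂ = (6/1)^1 · (4/2)^-1 = 3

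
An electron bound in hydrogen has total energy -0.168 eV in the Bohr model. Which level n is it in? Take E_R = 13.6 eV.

9

E_n = −E_R Z²/n² ⇒ n² = E_R Z²/(−E_n) = 13.6 × 1² / 0.168 ≈ 80.95
n = 9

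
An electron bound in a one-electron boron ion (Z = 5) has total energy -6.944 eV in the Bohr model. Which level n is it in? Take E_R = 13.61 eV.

E_n = −E_R Z²/n² ⇒ n² = E_R Z²/(−E_n) = 13.61 × 5² / 6.944 ≈ 49.00
n = 7

7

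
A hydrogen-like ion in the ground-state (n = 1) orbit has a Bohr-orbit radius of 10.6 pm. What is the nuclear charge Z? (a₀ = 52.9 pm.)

r_n = n²a₀/Z ⇒ Z = n²a₀/r = 1² × 52.9 / 10.6 ≈ 4.99
Z = 5

5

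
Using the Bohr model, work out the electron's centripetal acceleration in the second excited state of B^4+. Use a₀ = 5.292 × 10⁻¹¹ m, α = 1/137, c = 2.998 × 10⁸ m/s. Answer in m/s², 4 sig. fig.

1.396 × 10²³ m/s²

r = n²a₀/Z = 9.526 × 10⁻¹¹ m, v = Zαc/n = 3.647 × 10⁶ m/s
a = v²/r = (3.647 × 10⁶)² / 9.526 × 10⁻¹¹ = 1.396 × 10²³ m/s²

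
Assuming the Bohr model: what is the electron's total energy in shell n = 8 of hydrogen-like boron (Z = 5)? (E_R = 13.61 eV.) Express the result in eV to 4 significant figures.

-5.316 eV

E_n = −E_R·Z²/n² = −13.61 × 5²/8² = -5.316 eV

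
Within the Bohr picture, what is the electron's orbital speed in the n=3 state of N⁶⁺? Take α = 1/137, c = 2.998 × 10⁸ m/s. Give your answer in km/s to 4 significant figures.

5106 km/s

v_n = Zαc/n = 7 × 0.007299 × 2.998 × 10⁸ / 3
    = 5106 km/s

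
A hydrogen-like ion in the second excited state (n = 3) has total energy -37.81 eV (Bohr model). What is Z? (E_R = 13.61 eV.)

E_n = −E_R Z²/n² ⇒ Z² = −E_n n²/E_R = 37.81 × 3² / 13.61 ≈ 25.00
Z = 5

5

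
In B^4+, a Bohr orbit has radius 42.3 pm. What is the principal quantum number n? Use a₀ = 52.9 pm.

2

r_n = n²a₀/Z ⇒ n² = rZ/a₀ = 42.3 × 5 / 52.9 ≈ 4.00
n = 2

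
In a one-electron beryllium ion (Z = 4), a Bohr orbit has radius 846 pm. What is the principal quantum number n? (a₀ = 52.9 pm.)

r_n = n²a₀/Z ⇒ n² = rZ/a₀ = 846 × 4 / 52.9 ≈ 63.97
n = 8

8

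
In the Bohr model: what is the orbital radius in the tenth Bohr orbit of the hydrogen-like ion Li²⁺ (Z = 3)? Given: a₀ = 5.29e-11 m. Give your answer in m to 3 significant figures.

1.76e-9 m

r_n = n²a₀/Z = 10² × 5.29e-11 / 3
    = 100 × 5.29e-11 / 3 = 1.76e-9 m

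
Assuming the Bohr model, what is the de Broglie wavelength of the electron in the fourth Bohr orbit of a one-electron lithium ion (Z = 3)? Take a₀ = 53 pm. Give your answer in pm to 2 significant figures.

The Bohr quantisation condition is nλ = 2πr_n.
r_n = n²a₀/Z = 280 pm
λ = 2πr_n/n = 2π·280/4 = 440 pm

440 pm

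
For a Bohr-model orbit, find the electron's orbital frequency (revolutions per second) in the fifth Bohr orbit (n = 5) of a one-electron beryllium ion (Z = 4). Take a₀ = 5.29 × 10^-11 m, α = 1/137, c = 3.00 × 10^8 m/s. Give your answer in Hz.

8.43 × 10^14 Hz

r = n²a₀/Z = 3.31 × 10^-10 m, v = Zαc/n = 1.75 × 10^6 m/s
f = v/(2πr) = 8.43 × 10^14 Hz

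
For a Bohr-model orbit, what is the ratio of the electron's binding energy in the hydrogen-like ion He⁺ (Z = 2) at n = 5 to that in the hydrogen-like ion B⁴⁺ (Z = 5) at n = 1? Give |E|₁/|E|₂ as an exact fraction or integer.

|E| ∝ Z^2 · n^-2
|E|₁/|E|₂ = (2/5)^2 · (5/1)^-2 = 4/625

4/625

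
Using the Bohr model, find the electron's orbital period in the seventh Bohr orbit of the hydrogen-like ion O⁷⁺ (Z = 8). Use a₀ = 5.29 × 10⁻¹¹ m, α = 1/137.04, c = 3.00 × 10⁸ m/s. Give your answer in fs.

r = n²a₀/Z = 7²·5.29 × 10⁻¹¹/8 = 3.24 × 10⁻¹⁰ m
v = Zαc/n = 8·0.00730·3.00 × 10⁸/7 = 2.50 × 10⁶ m/s
T = 2πr/v = 8.14 × 10⁻¹⁶ s = 0.814 fs

0.814 fs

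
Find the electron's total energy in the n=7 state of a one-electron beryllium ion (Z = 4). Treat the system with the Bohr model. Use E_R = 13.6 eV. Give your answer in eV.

-4.44 eV

E_n = −E_R·Z²/n² = −13.6 × 4²/7² = -4.44 eV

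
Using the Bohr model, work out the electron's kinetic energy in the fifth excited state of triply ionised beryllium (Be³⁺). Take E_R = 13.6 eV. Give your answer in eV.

6.04 eV

For a Coulomb orbit the virial theorem gives K = −E_n.
E_n = −E_R·Z²/n², so K = E_R·Z²/n² = 13.6 × 4²/6² = 6.04 eV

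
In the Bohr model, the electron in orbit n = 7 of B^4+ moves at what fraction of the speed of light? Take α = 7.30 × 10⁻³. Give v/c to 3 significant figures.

v_n = Zαc/n, so v/c = Zα/n = 5 × 0.00730 / 7 = 0.00521

0.00521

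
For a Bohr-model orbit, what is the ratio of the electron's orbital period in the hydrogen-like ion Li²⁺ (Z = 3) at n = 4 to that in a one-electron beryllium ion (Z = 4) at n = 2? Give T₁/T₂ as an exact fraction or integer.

128/9

T ∝ Z^-2 · n^3
T₁/T₂ = (3/4)^-2 · (4/2)^3 = 128/9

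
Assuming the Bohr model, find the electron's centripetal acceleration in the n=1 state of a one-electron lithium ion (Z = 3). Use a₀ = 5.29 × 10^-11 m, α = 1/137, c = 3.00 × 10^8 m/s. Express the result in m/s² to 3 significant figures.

2.45 × 10^24 m/s²

r = n²a₀/Z = 1.76 × 10^-11 m, v = Zαc/n = 6.57 × 10^6 m/s
a = v²/r = (6.57 × 10^6)² / 1.76 × 10^-11 = 2.45 × 10^24 m/s²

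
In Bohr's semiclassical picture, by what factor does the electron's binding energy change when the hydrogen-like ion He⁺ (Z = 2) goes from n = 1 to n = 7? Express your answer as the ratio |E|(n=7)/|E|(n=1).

|E| ∝ Z^2 · n^-2; with Z fixed, |E| ∝ n^-2.
|E|(n=7)/|E|(n=1) = (7/1)^-2 = 1/49

1/49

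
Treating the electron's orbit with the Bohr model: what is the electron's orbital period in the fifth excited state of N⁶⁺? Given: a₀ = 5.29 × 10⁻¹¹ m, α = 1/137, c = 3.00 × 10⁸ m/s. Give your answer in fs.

0.669 fs

r = n²a₀/Z = 6²·5.29 × 10⁻¹¹/7 = 2.72 × 10⁻¹⁰ m
v = Zαc/n = 7·0.00730·3.00 × 10⁸/6 = 2.55 × 10⁶ m/s
T = 2πr/v = 6.69 × 10⁻¹⁶ s = 0.669 fs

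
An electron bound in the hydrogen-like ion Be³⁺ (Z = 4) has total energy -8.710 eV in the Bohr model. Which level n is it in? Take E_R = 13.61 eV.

5

E_n = −E_R Z²/n² ⇒ n² = E_R Z²/(−E_n) = 13.61 × 4² / 8.710 ≈ 25.00
n = 5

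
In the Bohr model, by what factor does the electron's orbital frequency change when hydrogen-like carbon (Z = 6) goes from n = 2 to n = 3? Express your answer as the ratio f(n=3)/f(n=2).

8/27

f ∝ Z^2 · n^-3; with Z fixed, f ∝ n^-3.
f(n=3)/f(n=2) = (3/2)^-3 = 8/27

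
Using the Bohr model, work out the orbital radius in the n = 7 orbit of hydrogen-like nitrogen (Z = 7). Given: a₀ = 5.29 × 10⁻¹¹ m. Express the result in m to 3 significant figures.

3.70 × 10⁻¹⁰ m

r_n = n²a₀/Z = 7² × 5.29 × 10⁻¹¹ / 7
    = 49 × 5.29 × 10⁻¹¹ / 7 = 3.70 × 10⁻¹⁰ m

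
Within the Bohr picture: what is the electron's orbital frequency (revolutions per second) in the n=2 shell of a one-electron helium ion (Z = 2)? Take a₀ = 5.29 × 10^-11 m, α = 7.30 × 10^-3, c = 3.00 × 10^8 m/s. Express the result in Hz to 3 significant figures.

r = n²a₀/Z = 1.06 × 10^-10 m, v = Zαc/n = 2.19 × 10^6 m/s
f = v/(2πr) = 3.29 × 10^15 Hz

3.29 × 10^15 Hz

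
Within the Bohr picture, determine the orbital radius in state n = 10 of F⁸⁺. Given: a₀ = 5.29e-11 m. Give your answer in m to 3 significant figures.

5.88e-10 m

r_n = n²a₀/Z = 10² × 5.29e-11 / 9
    = 100 × 5.29e-11 / 9 = 5.88e-10 m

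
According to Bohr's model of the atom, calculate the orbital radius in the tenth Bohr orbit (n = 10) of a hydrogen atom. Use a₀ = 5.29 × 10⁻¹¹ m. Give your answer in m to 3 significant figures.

5.29 × 10⁻⁹ m

r_n = n²a₀/Z = 10² × 5.29 × 10⁻¹¹ / 1
    = 100 × 5.29 × 10⁻¹¹ / 1 = 5.29 × 10⁻⁹ m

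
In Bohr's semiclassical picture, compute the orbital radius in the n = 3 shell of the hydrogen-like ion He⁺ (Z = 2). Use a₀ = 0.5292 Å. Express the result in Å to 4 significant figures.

r_n = n²a₀/Z = 3² × 0.5292 / 2
    = 9 × 0.5292 / 2 = 2.381 Å

2.381 Å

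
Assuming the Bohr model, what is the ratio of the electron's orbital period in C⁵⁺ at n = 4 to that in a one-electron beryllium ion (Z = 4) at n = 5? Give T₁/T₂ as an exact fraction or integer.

T ∝ Z^-2 · n^3
T₁/T₂ = (6/4)^-2 · (4/5)^3 = 256/1125

256/1125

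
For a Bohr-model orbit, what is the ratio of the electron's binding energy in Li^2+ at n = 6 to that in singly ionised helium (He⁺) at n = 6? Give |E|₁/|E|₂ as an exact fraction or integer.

|E| ∝ Z^2 · n^-2
|E|₁/|E|₂ = (3/2)^2 · (6/6)^-2 = 9/4

9/4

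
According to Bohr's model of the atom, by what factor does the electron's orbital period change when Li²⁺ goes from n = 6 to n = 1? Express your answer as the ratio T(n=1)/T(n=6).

1/216

T ∝ Z^-2 · n^3; with Z fixed, T ∝ n^3.
T(n=1)/T(n=6) = (1/6)^3 = 1/216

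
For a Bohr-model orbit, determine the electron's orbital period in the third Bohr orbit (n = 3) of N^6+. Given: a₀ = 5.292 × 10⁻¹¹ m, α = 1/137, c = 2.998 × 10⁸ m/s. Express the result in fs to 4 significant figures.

0.08373 fs

r = n²a₀/Z = 3²·5.292 × 10⁻¹¹/7 = 6.804 × 10⁻¹¹ m
v = Zαc/n = 7·0.007299·2.998 × 10⁸/3 = 5.106 × 10⁶ m/s
T = 2πr/v = 8.373 × 10⁻¹⁷ s = 0.08373 fs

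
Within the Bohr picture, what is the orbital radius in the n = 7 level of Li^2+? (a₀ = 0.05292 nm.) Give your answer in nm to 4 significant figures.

r_n = n²a₀/Z = 7² × 0.05292 / 3
    = 49 × 0.05292 / 3 = 0.8644 nm

0.8644 nm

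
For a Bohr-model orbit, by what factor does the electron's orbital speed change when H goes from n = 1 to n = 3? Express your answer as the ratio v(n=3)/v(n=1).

1/3

v ∝ Z^1 · n^-1; with Z fixed, v ∝ n^-1.
v(n=3)/v(n=1) = (3/1)^-1 = 1/3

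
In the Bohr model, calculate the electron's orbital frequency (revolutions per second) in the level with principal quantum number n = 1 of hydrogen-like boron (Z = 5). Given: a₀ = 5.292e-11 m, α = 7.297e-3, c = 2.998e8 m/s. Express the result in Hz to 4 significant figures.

1.645e17 Hz

r = n²a₀/Z = 1.058e-11 m, v = Zαc/n = 1.094e7 m/s
f = v/(2πr) = 1.645e17 Hz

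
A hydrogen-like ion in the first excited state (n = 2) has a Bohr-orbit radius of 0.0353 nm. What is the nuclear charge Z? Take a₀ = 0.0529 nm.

6

r_n = n²a₀/Z ⇒ Z = n²a₀/r = 2² × 0.0529 / 0.0353 ≈ 5.99
Z = 6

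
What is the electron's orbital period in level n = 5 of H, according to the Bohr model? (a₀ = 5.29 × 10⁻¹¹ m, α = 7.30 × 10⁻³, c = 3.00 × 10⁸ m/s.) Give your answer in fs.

r = n²a₀/Z = 5²·5.29 × 10⁻¹¹/1 = 1.32 × 10⁻⁹ m
v = Zαc/n = 1·0.00730·3.00 × 10⁸/5 = 4.38 × 10⁵ m/s
T = 2πr/v = 1.90 × 10⁻¹⁴ s = 19.0 fs

19.0 fs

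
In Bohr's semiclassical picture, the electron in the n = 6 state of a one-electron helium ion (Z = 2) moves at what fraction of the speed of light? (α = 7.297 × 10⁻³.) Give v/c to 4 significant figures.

v_n = Zαc/n, so v/c = Zα/n = 2 × 0.007297 / 6 = 0.002432

0.002432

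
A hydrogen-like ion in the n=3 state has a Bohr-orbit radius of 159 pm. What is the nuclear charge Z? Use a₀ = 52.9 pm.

r_n = n²a₀/Z ⇒ Z = n²a₀/r = 3² × 52.9 / 159 ≈ 2.99
Z = 3

3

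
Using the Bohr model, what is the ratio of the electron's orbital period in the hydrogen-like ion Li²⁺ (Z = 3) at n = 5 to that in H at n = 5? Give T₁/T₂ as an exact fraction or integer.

T ∝ Z^-2 · n^3
T₁/T₂ = (3/1)^-2 · (5/5)^3 = 1/9

1/9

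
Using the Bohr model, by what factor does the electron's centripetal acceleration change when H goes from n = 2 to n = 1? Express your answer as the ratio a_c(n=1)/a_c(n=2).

16

a_c ∝ Z^3 · n^-4; with Z fixed, a_c ∝ n^-4.
a_c(n=1)/a_c(n=2) = (1/2)^-4 = 16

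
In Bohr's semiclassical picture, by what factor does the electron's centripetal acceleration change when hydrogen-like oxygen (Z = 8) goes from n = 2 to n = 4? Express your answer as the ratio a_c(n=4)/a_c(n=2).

1/16

a_c ∝ Z^3 · n^-4; with Z fixed, a_c ∝ n^-4.
a_c(n=4)/a_c(n=2) = (4/2)^-4 = 1/16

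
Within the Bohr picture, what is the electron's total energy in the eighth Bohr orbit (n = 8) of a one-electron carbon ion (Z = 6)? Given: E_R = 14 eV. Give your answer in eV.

-7.9 eV

E_n = −E_R·Z²/n² = −14 × 6²/8² = -7.9 eV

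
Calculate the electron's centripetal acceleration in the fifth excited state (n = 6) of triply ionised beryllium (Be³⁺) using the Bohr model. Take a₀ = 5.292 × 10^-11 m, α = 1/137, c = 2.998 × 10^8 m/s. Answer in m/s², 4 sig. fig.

r = n²a₀/Z = 4.763 × 10^-10 m, v = Zαc/n = 1.459 × 10^6 m/s
a = v²/r = (1.459 × 10^6)² / 4.763 × 10^-10 = 4.469 × 10^21 m/s²

4.469 × 10^21 m/s²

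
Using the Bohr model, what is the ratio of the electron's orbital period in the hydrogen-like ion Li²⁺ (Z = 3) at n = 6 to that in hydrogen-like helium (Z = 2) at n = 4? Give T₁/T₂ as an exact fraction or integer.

3/2

T ∝ Z^-2 · n^3
T₁/T₂ = (3/2)^-2 · (6/4)^3 = 3/2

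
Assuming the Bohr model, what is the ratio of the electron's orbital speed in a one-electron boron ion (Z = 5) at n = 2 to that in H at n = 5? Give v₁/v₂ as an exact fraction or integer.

25/2

v ∝ Z^1 · n^-1
v₁/v₂ = (5/1)^1 · (2/5)^-1 = 25/2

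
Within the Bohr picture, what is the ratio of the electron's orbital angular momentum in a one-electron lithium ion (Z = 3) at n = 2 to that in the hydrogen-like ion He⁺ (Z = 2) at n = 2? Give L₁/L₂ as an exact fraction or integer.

1

L = nℏ is independent of Z.
L₁/L₂ = n₁/n₂ = 2/2 = 1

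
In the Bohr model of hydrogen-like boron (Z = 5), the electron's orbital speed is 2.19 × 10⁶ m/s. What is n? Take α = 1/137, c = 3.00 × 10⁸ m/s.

5

v_n = Zαc/n ⇒ n = Zαc/v = 5 × 0.00730 × 3.00 × 10⁸ / 2.19 × 10⁶ ≈ 5.00
n = 5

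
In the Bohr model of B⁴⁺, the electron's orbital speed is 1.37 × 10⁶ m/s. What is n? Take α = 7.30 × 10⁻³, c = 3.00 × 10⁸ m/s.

8

v_n = Zαc/n ⇒ n = Zαc/v = 5 × 0.00730 × 3.00 × 10⁸ / 1.37 × 10⁶ ≈ 7.99
n = 8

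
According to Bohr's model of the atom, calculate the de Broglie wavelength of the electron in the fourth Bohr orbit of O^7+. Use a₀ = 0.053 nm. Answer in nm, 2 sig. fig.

The Bohr quantisation condition is nλ = 2πr_n.
r_n = n²a₀/Z = 0.11 nm
λ = 2πr_n/n = 2π·0.11/4 = 0.17 nm

0.17 nm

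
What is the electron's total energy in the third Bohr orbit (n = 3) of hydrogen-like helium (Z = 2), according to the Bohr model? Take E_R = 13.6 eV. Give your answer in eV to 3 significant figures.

-6.04 eV

E_n = −E_R·Z²/n² = −13.6 × 2²/3² = -6.04 eV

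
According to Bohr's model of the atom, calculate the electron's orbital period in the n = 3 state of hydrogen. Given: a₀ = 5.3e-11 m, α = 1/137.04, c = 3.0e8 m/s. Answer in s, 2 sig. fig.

4.1e-15 s

r = n²a₀/Z = 3²·5.3e-11/1 = 4.8e-10 m
v = Zαc/n = 1·0.0073·3.0e8/3 = 7.3e5 m/s
T = 2πr/v = 4.1e-15 s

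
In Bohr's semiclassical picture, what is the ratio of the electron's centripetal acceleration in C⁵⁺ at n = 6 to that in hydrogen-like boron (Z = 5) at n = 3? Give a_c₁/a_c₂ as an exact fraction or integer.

a_c ∝ Z^3 · n^-4
a_c₁/a_c₂ = (6/5)^3 · (6/3)^-4 = 27/250

27/250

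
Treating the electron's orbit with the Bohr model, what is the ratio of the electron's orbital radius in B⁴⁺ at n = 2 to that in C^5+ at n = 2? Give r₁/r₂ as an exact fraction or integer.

r ∝ Z^-1 · n^2
r₁/r₂ = (5/6)^-1 · (2/2)^2 = 6/5

6/5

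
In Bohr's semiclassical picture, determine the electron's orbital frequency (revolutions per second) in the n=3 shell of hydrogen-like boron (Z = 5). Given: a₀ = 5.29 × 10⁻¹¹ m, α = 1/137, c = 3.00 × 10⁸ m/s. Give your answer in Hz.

r = n²a₀/Z = 9.52 × 10⁻¹¹ m, v = Zαc/n = 3.65 × 10⁶ m/s
f = v/(2πr) = 6.10 × 10¹⁵ Hz

6.10 × 10¹⁵ Hz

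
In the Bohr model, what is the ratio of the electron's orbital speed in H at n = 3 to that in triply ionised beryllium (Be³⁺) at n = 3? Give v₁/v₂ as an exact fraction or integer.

v ∝ Z^1 · n^-1
v₁/v₂ = (1/4)^1 · (3/3)^-1 = 1/4

1/4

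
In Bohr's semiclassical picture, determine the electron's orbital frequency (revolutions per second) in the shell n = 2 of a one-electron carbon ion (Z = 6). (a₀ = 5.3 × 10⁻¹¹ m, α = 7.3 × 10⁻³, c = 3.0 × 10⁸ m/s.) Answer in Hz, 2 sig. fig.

r = n²a₀/Z = 3.5 × 10⁻¹¹ m, v = Zαc/n = 6.6 × 10⁶ m/s
f = v/(2πr) = 3.0 × 10¹⁶ Hz

3.0 × 10¹⁶ Hz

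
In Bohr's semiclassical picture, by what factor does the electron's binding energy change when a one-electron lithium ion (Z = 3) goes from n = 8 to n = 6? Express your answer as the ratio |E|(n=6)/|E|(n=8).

|E| ∝ Z^2 · n^-2; with Z fixed, |E| ∝ n^-2.
|E|(n=6)/|E|(n=8) = (6/8)^-2 = 16/9

16/9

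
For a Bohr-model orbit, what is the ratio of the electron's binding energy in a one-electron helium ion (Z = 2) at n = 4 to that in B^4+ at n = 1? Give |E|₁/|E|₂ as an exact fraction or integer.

1/100

|E| ∝ Z^2 · n^-2
|E|₁/|E|₂ = (2/5)^2 · (4/1)^-2 = 1/100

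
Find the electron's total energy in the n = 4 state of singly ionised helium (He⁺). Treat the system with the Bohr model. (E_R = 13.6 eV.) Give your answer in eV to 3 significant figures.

-3.40 eV

E_n = −E_R·Z²/n² = −13.6 × 2²/4² = -3.40 eV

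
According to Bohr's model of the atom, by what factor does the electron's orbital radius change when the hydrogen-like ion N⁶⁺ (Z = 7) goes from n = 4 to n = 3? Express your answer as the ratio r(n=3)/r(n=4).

9/16

r ∝ Z^-1 · n^2; with Z fixed, r ∝ n^2.
r(n=3)/r(n=4) = (3/4)^2 = 9/16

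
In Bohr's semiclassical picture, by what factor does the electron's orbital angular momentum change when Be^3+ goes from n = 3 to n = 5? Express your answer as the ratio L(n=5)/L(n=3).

L = nℏ depends only on n, so L ∝ n.
L(n=5)/L(n=3) = (5/3)^1 = 5/3

5/3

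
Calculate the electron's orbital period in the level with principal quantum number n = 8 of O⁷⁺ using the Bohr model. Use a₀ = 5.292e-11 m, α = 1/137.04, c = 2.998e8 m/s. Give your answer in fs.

1.216 fs

r = n²a₀/Z = 8²·5.292e-11/8 = 4.234e-10 m
v = Zαc/n = 8·0.007297·2.998e8/8 = 2.188e6 m/s
T = 2πr/v = 1.216e-15 s = 1.216 fs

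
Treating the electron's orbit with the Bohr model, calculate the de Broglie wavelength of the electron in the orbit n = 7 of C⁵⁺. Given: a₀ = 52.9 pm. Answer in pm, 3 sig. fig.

The Bohr quantisation condition is nλ = 2πr_n.
r_n = n²a₀/Z = 432 pm
λ = 2πr_n/n = 2π·432/7 = 388 pm

388 pm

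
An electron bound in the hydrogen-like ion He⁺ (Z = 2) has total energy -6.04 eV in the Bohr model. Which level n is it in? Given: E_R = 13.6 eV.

3

E_n = −E_R Z²/n² ⇒ n² = E_R Z²/(−E_n) = 13.6 × 2² / 6.04 ≈ 9.01
n = 3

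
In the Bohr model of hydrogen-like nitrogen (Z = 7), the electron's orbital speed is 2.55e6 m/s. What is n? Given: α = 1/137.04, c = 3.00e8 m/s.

6

v_n = Zαc/n ⇒ n = Zαc/v = 7 × 0.00730 × 3.00e8 / 2.55e6 ≈ 6.01
n = 6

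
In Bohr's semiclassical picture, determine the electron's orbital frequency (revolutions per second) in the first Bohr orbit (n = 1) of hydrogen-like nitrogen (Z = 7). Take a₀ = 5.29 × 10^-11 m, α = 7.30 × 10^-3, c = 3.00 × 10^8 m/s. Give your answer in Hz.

3.23 × 10^17 Hz

r = n²a₀/Z = 7.56 × 10^-12 m, v = Zαc/n = 1.53 × 10^7 m/s
f = v/(2πr) = 3.23 × 10^17 Hz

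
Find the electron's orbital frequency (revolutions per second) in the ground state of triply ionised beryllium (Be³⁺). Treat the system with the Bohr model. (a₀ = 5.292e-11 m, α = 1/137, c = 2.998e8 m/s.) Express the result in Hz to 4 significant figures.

r = n²a₀/Z = 1.323e-11 m, v = Zαc/n = 8.753e6 m/s
f = v/(2πr) = 1.053e17 Hz

1.053e17 Hz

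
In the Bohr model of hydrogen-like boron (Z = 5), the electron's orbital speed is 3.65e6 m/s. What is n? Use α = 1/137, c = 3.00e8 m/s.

v_n = Zαc/n ⇒ n = Zαc/v = 5 × 0.00730 × 3.00e8 / 3.65e6 ≈ 3.00
n = 3

3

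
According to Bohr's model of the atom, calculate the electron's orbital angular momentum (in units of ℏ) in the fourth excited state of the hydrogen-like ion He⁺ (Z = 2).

5

L_n = nℏ, so L/ℏ = n = 5.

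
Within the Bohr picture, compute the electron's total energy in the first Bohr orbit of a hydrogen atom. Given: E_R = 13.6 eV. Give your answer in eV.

-13.6 eV

E_n = −E_R·Z²/n² = −13.6 × 1²/1² = -13.6 eV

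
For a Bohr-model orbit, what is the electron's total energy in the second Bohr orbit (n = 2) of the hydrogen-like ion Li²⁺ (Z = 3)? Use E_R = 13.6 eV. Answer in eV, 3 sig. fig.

E_n = −E_R·Z²/n² = −13.6 × 3²/2² = -30.6 eV

-30.6 eV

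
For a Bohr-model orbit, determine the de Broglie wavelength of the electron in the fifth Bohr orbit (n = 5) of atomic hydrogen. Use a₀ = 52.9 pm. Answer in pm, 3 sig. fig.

The Bohr quantisation condition is nλ = 2πr_n.
r_n = n²a₀/Z = 1320 pm
λ = 2πr_n/n = 2π·1320/5 = 1660 pm

1660 pm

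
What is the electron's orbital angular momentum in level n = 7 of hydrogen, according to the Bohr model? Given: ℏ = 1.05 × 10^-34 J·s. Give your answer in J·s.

7.35 × 10^-34 J·s

L_n = nℏ = 7 × 1.05 × 10^-34 = 7.35 × 10^-34 J·s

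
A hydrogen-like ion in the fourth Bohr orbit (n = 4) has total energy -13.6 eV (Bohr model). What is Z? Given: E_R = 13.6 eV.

4

E_n = −E_R Z²/n² ⇒ Z² = −E_n n²/E_R = 13.6 × 4² / 13.6 ≈ 16.00
Z = 4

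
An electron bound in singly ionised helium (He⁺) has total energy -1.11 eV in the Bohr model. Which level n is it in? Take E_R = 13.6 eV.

E_n = −E_R Z²/n² ⇒ n² = E_R Z²/(−E_n) = 13.6 × 2² / 1.11 ≈ 49.01
n = 7

7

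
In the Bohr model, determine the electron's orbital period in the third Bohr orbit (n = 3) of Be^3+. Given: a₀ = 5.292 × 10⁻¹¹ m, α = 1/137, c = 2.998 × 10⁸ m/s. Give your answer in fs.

0.2564 fs

r = n²a₀/Z = 3²·5.292 × 10⁻¹¹/4 = 1.191 × 10⁻¹⁰ m
v = Zαc/n = 4·0.007299·2.998 × 10⁸/3 = 2.918 × 10⁶ m/s
T = 2πr/v = 2.564 × 10⁻¹⁶ s = 0.2564 fs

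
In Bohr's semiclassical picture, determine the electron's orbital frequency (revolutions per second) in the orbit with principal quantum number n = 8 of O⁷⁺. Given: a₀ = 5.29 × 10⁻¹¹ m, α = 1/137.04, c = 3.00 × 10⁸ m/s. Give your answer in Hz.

8.23 × 10¹⁴ Hz

r = n²a₀/Z = 4.23 × 10⁻¹⁰ m, v = Zαc/n = 2.19 × 10⁶ m/s
f = v/(2πr) = 8.23 × 10¹⁴ Hz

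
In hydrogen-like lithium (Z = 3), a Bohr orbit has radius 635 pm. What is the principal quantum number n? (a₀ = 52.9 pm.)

r_n = n²a₀/Z ⇒ n² = rZ/a₀ = 635 × 3 / 52.9 ≈ 36.01
n = 6

6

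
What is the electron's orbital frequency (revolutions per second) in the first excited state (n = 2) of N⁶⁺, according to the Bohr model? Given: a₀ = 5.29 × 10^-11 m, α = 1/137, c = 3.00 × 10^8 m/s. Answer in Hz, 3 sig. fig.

r = n²a₀/Z = 3.02 × 10^-11 m, v = Zαc/n = 7.66 × 10^6 m/s
f = v/(2πr) = 4.04 × 10^16 Hz

4.04 × 10^16 Hz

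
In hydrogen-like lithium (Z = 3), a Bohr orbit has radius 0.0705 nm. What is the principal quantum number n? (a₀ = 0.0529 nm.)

r_n = n²a₀/Z ⇒ n² = rZ/a₀ = 0.0705 × 3 / 0.0529 ≈ 4.00
n = 2

2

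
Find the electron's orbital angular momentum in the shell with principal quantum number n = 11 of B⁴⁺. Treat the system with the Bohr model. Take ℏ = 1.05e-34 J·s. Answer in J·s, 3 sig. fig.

L_n = nℏ = 11 × 1.05e-34 = 1.16e-33 J·s

1.16e-33 J·s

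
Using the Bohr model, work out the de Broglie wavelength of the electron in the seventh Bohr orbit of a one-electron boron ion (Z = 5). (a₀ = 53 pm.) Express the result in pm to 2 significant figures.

The Bohr quantisation condition is nλ = 2πr_n.
r_n = n²a₀/Z = 520 pm
λ = 2πr_n/n = 2π·520/7 = 470 pm

470 pm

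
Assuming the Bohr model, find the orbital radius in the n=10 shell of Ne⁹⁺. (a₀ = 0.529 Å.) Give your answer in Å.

5.29 Å

r_n = n²a₀/Z = 10² × 0.529 / 10
    = 100 × 0.529 / 10 = 5.29 Å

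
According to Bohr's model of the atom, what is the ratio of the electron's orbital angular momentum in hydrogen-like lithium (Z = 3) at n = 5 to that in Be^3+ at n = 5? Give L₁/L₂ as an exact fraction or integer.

1

L = nℏ is independent of Z.
L₁/L₂ = n₁/n₂ = 5/5 = 1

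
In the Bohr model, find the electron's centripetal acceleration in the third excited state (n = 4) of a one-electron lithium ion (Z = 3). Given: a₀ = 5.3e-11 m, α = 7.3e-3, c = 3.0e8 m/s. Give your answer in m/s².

r = n²a₀/Z = 2.8e-10 m, v = Zαc/n = 1.6e6 m/s
a = v²/r = (1.6e6)² / 2.8e-10 = 9.5e21 m/s²

9.5e21 m/s²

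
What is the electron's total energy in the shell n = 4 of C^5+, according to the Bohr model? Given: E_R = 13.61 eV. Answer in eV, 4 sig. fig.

-30.62 eV

E_n = −E_R·Z²/n² = −13.61 × 6²/4² = -30.62 eV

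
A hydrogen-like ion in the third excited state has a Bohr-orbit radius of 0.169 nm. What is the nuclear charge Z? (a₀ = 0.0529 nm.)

5

r_n = n²a₀/Z ⇒ Z = n²a₀/r = 4² × 0.0529 / 0.169 ≈ 5.01
Z = 5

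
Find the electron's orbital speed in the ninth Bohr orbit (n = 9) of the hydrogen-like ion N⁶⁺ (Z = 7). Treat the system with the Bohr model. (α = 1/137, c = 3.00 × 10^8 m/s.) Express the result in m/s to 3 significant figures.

1.70 × 10^6 m/s

v_n = Zαc/n = 7 × 0.00730 × 3.00 × 10^8 / 9
    = 1.70 × 10^6 m/s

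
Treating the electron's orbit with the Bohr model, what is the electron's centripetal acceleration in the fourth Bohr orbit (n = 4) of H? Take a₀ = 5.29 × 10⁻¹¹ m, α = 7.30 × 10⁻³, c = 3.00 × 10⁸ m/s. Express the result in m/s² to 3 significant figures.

3.54 × 10²⁰ m/s²

r = n²a₀/Z = 8.46 × 10⁻¹⁰ m, v = Zαc/n = 5.47 × 10⁵ m/s
a = v²/r = (5.47 × 10⁵)² / 8.46 × 10⁻¹⁰ = 3.54 × 10²⁰ m/s²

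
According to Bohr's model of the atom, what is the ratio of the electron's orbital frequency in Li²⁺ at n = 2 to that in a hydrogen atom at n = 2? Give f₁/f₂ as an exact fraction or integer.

9

f ∝ Z^2 · n^-3
f₁/f₂ = (3/1)^2 · (2/2)^-3 = 9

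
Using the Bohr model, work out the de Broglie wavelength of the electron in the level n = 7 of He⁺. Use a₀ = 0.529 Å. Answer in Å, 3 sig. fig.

The Bohr quantisation condition is nλ = 2πr_n.
r_n = n²a₀/Z = 13.0 Å
λ = 2πr_n/n = 2π·13.0/7 = 11.6 Å

11.6 Å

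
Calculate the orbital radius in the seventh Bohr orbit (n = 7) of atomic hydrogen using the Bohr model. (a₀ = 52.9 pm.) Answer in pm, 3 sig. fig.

2590 pm

r_n = n²a₀/Z = 7² × 52.9 / 1
    = 49 × 52.9 / 1 = 2590 pm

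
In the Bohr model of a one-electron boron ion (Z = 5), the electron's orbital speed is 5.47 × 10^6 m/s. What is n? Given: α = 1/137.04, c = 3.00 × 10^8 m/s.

2

v_n = Zαc/n ⇒ n = Zαc/v = 5 × 0.00730 × 3.00 × 10^8 / 5.47 × 10^6 ≈ 2.00
n = 2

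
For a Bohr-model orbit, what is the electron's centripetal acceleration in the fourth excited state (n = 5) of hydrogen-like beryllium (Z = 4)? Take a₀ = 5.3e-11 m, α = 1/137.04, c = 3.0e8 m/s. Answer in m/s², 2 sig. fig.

9.3e21 m/s²

r = n²a₀/Z = 3.3e-10 m, v = Zαc/n = 1.8e6 m/s
a = v²/r = (1.8e6)² / 3.3e-10 = 9.3e21 m/s²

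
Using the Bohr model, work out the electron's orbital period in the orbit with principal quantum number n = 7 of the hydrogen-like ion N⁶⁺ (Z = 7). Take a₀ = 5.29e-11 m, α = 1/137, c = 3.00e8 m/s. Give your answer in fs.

1.06 fs

r = n²a₀/Z = 7²·5.29e-11/7 = 3.70e-10 m
v = Zαc/n = 7·0.00730·3.00e8/7 = 2.19e6 m/s
T = 2πr/v = 1.06e-15 s = 1.06 fs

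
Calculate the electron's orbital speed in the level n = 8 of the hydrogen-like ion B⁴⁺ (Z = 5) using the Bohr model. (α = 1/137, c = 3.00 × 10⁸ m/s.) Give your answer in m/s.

v_n = Zαc/n = 5 × 0.00730 × 3.00 × 10⁸ / 8
    = 1.37 × 10⁶ m/s

1.37 × 10⁶ m/s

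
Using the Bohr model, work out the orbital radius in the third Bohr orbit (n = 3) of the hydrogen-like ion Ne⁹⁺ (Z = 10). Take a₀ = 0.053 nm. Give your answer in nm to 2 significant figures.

r_n = n²a₀/Z = 3² × 0.053 / 10
    = 9 × 0.053 / 10 = 0.048 nm

0.048 nm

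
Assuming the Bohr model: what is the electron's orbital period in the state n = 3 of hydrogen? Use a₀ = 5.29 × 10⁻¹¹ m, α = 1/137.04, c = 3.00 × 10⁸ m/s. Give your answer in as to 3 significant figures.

r = n²a₀/Z = 3²·5.29 × 10⁻¹¹/1 = 4.76 × 10⁻¹⁰ m
v = Zαc/n = 1·0.00730·3.00 × 10⁸/3 = 7.30 × 10⁵ m/s
T = 2πr/v = 4.10 × 10⁻¹⁵ s = 4100 as

4100 as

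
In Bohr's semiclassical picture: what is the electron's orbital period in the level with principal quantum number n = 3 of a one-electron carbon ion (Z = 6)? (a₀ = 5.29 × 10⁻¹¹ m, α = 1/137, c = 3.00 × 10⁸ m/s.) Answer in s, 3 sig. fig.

r = n²a₀/Z = 3²·5.29 × 10⁻¹¹/6 = 7.94 × 10⁻¹¹ m
v = Zαc/n = 6·0.00730·3.00 × 10⁸/3 = 4.38 × 10⁶ m/s
T = 2πr/v = 1.14 × 10⁻¹⁶ s

1.14 × 10⁻¹⁶ s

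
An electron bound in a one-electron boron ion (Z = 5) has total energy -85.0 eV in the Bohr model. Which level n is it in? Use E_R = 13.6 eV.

2

E_n = −E_R Z²/n² ⇒ n² = E_R Z²/(−E_n) = 13.6 × 5² / 85.0 ≈ 4.00
n = 2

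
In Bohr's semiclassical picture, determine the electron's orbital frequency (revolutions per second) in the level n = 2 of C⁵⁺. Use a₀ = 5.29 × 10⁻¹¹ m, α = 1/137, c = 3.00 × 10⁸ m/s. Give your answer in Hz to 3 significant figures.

2.96 × 10¹⁶ Hz

r = n²a₀/Z = 3.53 × 10⁻¹¹ m, v = Zαc/n = 6.57 × 10⁶ m/s
f = v/(2πr) = 2.96 × 10¹⁶ Hz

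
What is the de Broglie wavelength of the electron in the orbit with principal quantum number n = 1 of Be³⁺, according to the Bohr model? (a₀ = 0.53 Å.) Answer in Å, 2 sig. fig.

0.83 Å

The Bohr quantisation condition is nλ = 2πr_n.
r_n = n²a₀/Z = 0.13 Å
λ = 2πr_n/n = 2π·0.13/1 = 0.83 Å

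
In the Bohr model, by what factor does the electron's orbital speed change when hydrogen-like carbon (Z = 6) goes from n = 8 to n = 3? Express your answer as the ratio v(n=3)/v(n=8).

8/3

v ∝ Z^1 · n^-1; with Z fixed, v ∝ n^-1.
v(n=3)/v(n=8) = (3/8)^-1 = 8/3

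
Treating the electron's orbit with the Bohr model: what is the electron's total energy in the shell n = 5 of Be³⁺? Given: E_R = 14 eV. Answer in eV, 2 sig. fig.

E_n = −E_R·Z²/n² = −14 × 4²/5² = -9.0 eV

-9.0 eV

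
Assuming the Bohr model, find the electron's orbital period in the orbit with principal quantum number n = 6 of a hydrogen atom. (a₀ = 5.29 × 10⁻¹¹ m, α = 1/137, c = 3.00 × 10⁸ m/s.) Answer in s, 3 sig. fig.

3.28 × 10⁻¹⁴ s

r = n²a₀/Z = 6²·5.29 × 10⁻¹¹/1 = 1.90 × 10⁻⁹ m
v = Zαc/n = 1·0.00730·3.00 × 10⁸/6 = 3.65 × 10⁵ m/s
T = 2πr/v = 3.28 × 10⁻¹⁴ s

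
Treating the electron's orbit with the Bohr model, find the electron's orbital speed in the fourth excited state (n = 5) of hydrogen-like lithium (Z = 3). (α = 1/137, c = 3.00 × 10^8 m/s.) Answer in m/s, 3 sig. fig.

1.31 × 10^6 m/s

v_n = Zαc/n = 3 × 0.00730 × 3.00 × 10^8 / 5
    = 1.31 × 10^6 m/s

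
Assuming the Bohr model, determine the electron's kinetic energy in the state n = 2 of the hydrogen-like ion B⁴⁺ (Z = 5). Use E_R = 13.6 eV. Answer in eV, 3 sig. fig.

85.0 eV

For a Coulomb orbit the virial theorem gives K = −E_n.
E_n = −E_R·Z²/n², so K = E_R·Z²/n² = 13.6 × 5²/2² = 85.0 eV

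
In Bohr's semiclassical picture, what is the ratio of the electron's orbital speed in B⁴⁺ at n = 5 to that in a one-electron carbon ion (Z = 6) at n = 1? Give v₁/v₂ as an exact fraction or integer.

v ∝ Z^1 · n^-1
v₁/v₂ = (5/6)^1 · (5/1)^-1 = 1/6

1/6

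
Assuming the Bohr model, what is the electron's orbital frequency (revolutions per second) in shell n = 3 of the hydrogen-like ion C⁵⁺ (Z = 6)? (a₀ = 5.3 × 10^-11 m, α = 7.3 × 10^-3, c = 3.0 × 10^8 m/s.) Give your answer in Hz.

r = n²a₀/Z = 8.0 × 10^-11 m, v = Zαc/n = 4.4 × 10^6 m/s
f = v/(2πr) = 8.8 × 10^15 Hz

8.8 × 10^15 Hz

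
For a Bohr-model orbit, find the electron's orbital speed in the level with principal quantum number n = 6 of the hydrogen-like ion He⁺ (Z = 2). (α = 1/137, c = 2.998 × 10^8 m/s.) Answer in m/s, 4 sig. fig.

7.294 × 10^5 m/s

v_n = Zαc/n = 2 × 0.007299 × 2.998 × 10^8 / 6
    = 7.294 × 10^5 m/s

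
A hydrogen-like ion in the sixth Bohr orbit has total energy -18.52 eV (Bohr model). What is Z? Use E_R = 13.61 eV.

7

E_n = −E_R Z²/n² ⇒ Z² = −E_n n²/E_R = 18.52 × 6² / 13.61 ≈ 48.99
Z = 7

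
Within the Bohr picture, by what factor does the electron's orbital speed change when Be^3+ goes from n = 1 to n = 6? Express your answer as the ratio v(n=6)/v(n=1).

v ∝ Z^1 · n^-1; with Z fixed, v ∝ n^-1.
v(n=6)/v(n=1) = (6/1)^-1 = 1/6

1/6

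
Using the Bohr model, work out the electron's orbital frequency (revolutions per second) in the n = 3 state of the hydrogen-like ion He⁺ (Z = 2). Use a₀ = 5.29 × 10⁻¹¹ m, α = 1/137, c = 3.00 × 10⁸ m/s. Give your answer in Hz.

9.76 × 10¹⁴ Hz

r = n²a₀/Z = 2.38 × 10⁻¹⁰ m, v = Zαc/n = 1.46 × 10⁶ m/s
f = v/(2πr) = 9.76 × 10¹⁴ Hz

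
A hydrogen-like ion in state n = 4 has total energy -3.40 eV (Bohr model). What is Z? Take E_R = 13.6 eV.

E_n = −E_R Z²/n² ⇒ Z² = −E_n n²/E_R = 3.40 × 4² / 13.6 ≈ 4.00
Z = 2

2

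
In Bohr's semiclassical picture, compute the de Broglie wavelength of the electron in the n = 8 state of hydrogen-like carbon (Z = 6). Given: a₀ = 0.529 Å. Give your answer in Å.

4.43 Å

The Bohr quantisation condition is nλ = 2πr_n.
r_n = n²a₀/Z = 5.64 Å
λ = 2πr_n/n = 2π·5.64/8 = 4.43 Å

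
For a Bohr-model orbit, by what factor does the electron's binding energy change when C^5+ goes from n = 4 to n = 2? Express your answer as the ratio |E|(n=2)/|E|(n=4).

|E| ∝ Z^2 · n^-2; with Z fixed, |E| ∝ n^-2.
|E|(n=2)/|E|(n=4) = (2/4)^-2 = 4

4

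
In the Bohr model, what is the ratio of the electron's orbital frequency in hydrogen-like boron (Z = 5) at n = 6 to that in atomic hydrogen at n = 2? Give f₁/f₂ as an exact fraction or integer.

25/27

f ∝ Z^2 · n^-3
f₁/f₂ = (5/1)^2 · (6/2)^-3 = 25/27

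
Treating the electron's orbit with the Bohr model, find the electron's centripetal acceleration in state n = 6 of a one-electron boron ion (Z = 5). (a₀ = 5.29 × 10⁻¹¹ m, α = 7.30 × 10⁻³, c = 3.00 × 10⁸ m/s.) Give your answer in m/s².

8.74 × 10²¹ m/s²

r = n²a₀/Z = 3.81 × 10⁻¹⁰ m, v = Zαc/n = 1.82 × 10⁶ m/s
a = v²/r = (1.82 × 10⁶)² / 3.81 × 10⁻¹⁰ = 8.74 × 10²¹ m/s²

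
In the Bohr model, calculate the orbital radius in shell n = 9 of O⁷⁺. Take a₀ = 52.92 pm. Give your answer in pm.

r_n = n²a₀/Z = 9² × 52.92 / 8
    = 81 × 52.92 / 8 = 535.8 pm

535.8 pm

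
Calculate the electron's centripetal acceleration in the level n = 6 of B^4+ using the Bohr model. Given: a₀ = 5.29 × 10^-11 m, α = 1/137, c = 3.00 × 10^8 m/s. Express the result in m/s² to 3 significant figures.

8.74 × 10^21 m/s²

r = n²a₀/Z = 3.81 × 10^-10 m, v = Zαc/n = 1.82 × 10^6 m/s
a = v²/r = (1.82 × 10^6)² / 3.81 × 10^-10 = 8.74 × 10^21 m/s²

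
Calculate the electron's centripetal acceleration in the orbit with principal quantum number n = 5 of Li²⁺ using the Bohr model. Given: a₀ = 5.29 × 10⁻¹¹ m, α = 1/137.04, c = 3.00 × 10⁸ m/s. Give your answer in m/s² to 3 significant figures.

3.91 × 10²¹ m/s²

r = n²a₀/Z = 4.41 × 10⁻¹⁰ m, v = Zαc/n = 1.31 × 10⁶ m/s
a = v²/r = (1.31 × 10⁶)² / 4.41 × 10⁻¹⁰ = 3.91 × 10²¹ m/s²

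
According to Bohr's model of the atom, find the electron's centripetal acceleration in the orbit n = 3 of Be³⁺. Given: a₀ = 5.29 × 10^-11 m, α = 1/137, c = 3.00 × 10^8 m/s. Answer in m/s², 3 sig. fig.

7.16 × 10^22 m/s²

r = n²a₀/Z = 1.19 × 10^-10 m, v = Zαc/n = 2.92 × 10^6 m/s
a = v²/r = (2.92 × 10^6)² / 1.19 × 10^-10 = 7.16 × 10^22 m/s²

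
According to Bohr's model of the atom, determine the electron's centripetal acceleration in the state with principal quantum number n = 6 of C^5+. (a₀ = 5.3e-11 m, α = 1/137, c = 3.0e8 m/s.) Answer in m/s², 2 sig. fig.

1.5e22 m/s²

r = n²a₀/Z = 3.2e-10 m, v = Zαc/n = 2.2e6 m/s
a = v²/r = (2.2e6)² / 3.2e-10 = 1.5e22 m/s²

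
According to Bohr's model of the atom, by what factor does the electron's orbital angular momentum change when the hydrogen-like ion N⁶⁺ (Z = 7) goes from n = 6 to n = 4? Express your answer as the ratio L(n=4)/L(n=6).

2/3

L = nℏ depends only on n, so L ∝ n.
L(n=4)/L(n=6) = (4/6)^1 = 2/3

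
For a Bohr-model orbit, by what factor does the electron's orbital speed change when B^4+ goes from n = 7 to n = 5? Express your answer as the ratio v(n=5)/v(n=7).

7/5

v ∝ Z^1 · n^-1; with Z fixed, v ∝ n^-1.
v(n=5)/v(n=7) = (5/7)^-1 = 7/5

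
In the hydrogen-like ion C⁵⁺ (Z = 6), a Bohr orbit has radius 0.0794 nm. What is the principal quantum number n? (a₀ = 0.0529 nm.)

r_n = n²a₀/Z ⇒ n² = rZ/a₀ = 0.0794 × 6 / 0.0529 ≈ 9.01
n = 3

3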